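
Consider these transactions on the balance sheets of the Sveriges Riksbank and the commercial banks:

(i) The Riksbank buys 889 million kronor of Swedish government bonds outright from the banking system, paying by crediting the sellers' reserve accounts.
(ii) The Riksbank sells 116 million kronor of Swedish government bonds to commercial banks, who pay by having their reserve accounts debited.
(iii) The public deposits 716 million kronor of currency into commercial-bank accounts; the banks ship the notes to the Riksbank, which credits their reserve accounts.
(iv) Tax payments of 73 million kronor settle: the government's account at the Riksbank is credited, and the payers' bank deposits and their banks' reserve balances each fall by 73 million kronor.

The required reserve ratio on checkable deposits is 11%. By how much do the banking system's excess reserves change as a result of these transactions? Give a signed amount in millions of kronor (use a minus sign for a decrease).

OMO purchase (from banks) 889 million kronor: reserves +889M, deposits 0.
OMO sale (to banks) 116 million kronor: reserves −116M, deposits 0.
Currency deposit 716 million kronor: reserves +716M, deposits +716M.
Government account inflow 73 million kronor: reserves −73M, deposits −73M.
Totals: Δreserves = +1416M, Δdeposits = +643M.
Δrequired reserves = 11% × +643M = +70.73M.
Δexcess reserves = Δreserves − Δrequired = +1416M − (+70.73M) = +1345.27 million.

+1345.27 million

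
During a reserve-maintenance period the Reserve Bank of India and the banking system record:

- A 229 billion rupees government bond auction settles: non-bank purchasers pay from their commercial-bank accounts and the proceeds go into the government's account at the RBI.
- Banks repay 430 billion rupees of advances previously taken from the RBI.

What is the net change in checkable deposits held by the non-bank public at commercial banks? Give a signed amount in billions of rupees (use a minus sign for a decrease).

Government account inflow 229 billion rupees: non-bank counterparties' bank balances fall → −229B.
Discount-window repayment 430 billion rupees: the counterparty is a bank, so public deposits are unchanged → 0.
Net: −229 + 0 = -229 billion.

-229 billion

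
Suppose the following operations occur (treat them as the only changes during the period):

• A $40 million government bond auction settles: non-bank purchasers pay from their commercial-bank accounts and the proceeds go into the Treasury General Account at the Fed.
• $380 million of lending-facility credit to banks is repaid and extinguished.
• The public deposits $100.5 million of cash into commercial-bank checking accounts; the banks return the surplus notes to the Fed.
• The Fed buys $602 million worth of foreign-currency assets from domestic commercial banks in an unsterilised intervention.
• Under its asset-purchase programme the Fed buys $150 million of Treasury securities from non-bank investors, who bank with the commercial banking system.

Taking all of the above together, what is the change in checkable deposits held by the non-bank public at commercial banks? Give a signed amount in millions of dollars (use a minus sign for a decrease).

Fed balance sheet:
  Assets:      Securities +$150M, Loans to banks −$380M, Foreign assets +$602M
  Liabilities: Bank reserves +$432.5M, Currency in circulation −$100.5M, Government deposits +$40M
Commercial banking system:
  Assets:      Reserves at CB +$432.5M, Foreign assets −$602M
  Liabilities: Checkable deposits +$210.5M, Borrowings from CB −$380M
So the change in checkable deposits held by the non-bank public at commercial banks is +$210.5 million.

+$210.5 million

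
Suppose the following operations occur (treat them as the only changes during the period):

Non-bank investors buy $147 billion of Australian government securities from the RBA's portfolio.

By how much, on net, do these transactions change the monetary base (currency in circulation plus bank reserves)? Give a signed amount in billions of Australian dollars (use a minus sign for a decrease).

-$147 billion

RBA balance sheet:
  Assets:      Securities −$147B
  Liabilities: Bank reserves −$147B
Commercial banking system:
  Assets:      Reserves at CB −$147B
  Liabilities: Checkable deposits −$147B
Monetary base = currency + reserves: 0 + (−$147B) = -$147 billion.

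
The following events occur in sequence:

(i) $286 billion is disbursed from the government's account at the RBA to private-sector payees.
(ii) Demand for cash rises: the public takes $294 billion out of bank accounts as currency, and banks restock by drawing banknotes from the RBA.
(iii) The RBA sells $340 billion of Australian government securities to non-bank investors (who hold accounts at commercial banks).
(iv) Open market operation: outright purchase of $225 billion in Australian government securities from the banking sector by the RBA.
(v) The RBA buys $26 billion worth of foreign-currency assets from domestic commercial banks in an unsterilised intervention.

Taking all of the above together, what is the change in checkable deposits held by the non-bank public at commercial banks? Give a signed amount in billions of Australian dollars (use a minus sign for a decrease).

-$348 billion

Government spending $286 billion: non-bank counterparties' bank balances rise → +$286B.
Currency withdrawal $294 billion: non-bank counterparties' bank balances fall → −$294B.
Asset sale (to non-banks) $340 billion: non-bank counterparties' bank balances fall → −$340B.
OMO purchase (from banks) $225 billion: the counterparty is a bank, so public deposits are unchanged → 0.
FX purchase $26 billion: the counterparty is a bank, so public deposits are unchanged → 0.
Net: 286 − 294 − 340 + 0 + 0 = -$348 billion.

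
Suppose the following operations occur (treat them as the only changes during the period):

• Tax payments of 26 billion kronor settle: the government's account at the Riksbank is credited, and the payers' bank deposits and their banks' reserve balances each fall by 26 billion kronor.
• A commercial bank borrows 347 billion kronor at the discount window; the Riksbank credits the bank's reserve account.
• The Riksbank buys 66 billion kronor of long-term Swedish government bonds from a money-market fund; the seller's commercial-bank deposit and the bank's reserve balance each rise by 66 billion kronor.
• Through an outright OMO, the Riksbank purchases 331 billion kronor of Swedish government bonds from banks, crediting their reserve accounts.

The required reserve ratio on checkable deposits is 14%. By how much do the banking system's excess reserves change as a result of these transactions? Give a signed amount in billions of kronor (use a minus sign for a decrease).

+712.4 billion

Government account inflow 26 billion kronor: reserves −26B, deposits −26B.
Discount-window loan 347 billion kronor: reserves +347B, deposits 0.
Asset purchase (from non-banks) 66 billion kronor: reserves +66B, deposits +66B.
OMO purchase (from banks) 331 billion kronor: reserves +331B, deposits 0.
Totals: Δreserves = +718B, Δdeposits = +40B.
Δrequired reserves = 14% × +40B = +5.6B.
Δexcess reserves = Δreserves − Δrequired = +718B − (+5.6B) = +712.4 billion.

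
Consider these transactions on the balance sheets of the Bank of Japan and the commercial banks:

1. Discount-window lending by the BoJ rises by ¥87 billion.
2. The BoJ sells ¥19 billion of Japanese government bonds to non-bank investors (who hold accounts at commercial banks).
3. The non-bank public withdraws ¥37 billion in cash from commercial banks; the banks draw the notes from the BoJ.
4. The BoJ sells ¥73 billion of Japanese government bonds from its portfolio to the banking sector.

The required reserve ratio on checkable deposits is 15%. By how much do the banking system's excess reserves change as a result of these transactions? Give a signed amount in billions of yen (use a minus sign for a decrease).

Discount-window loan ¥87 billion: reserves +¥87B, deposits 0.
Asset sale (to non-banks) ¥19 billion: reserves −¥19B, deposits −¥19B.
Currency withdrawal ¥37 billion: reserves −¥37B, deposits −¥37B.
OMO sale (to banks) ¥73 billion: reserves −¥73B, deposits 0.
Totals: Δreserves = −¥42B, Δdeposits = −¥56B.
Δrequired reserves = 15% × −¥56B = −¥8.4B.
Δexcess reserves = Δreserves − Δrequired = −¥42B − (−¥8.4B) = -¥33.6 billion.

-¥33.6 billion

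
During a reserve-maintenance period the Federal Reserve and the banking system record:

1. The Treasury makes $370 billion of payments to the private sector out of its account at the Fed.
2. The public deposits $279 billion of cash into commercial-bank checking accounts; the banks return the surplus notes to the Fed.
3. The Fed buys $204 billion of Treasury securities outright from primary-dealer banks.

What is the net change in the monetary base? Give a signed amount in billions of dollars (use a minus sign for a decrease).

Government spending $370 billion: a non-base liability converts back to reserves → +$370B.
Currency deposit $279 billion: just a shift between currency and reserves — both are base money → 0.
OMO purchase (from banks) $204 billion: Fed balance sheet expands → +$204B.
Net: 370 + 0 + 204 = +$574 billion.

+$574 billion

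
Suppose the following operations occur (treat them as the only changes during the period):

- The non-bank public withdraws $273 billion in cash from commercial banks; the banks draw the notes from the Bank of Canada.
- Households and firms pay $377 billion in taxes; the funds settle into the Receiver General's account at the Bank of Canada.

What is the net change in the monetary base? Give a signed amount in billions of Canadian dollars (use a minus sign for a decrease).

Currency withdrawal $273 billion: just a shift between currency and reserves — both are base money → 0.
Government account inflow $377 billion: reserves shift to a non-base liability → −$377B.
Net: 0 − 377 = -$377 billion.

-$377 billion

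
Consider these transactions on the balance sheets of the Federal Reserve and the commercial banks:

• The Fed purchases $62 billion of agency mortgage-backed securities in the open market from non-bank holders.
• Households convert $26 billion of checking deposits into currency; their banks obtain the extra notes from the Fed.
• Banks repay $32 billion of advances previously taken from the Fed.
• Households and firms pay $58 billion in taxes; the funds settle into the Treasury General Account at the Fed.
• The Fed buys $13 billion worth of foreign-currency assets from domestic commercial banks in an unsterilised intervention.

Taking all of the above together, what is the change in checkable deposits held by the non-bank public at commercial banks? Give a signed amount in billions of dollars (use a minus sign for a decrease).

-$22 billion

Asset purchase (from non-banks) $62 billion: non-bank counterparties' bank balances rise → +$62B.
Currency withdrawal $26 billion: non-bank counterparties' bank balances fall → −$26B.
Discount-window repayment $32 billion: the counterparty is a bank, so public deposits are unchanged → 0.
Government account inflow $58 billion: non-bank counterparties' bank balances fall → −$58B.
FX purchase $13 billion: the counterparty is a bank, so public deposits are unchanged → 0.
Net: 62 − 26 + 0 − 58 + 0 = -$22 billion.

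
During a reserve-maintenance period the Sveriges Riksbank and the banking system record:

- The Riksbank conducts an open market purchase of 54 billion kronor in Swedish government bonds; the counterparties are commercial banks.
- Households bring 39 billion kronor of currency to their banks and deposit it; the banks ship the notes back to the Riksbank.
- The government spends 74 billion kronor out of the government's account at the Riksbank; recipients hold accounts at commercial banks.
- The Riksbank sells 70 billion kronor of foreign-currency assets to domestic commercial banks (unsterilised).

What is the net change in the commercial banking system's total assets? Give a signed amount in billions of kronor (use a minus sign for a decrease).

Riksbank balance sheet:
  Assets:      Securities +54B, Foreign assets −70B
  Liabilities: Bank reserves +97B, Currency in circulation −39B, Government deposits −74B
Commercial banking system:
  Assets:      Reserves at CB +97B, Securities −54B, Foreign assets +70B
  Liabilities: Checkable deposits +113B
Change in total bank assets = +113 billion.

+113 billion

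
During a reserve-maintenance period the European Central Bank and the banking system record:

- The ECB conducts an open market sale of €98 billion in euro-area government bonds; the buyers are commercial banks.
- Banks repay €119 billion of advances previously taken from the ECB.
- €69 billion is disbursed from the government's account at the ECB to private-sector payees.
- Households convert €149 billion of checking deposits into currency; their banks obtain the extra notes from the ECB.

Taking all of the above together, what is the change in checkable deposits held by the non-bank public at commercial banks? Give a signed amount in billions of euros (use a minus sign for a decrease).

OMO sale (to banks) €98 billion: the counterparty is a bank, so public deposits are unchanged → 0.
Discount-window repayment €119 billion: the counterparty is a bank, so public deposits are unchanged → 0.
Government spending €69 billion: non-bank counterparties' bank balances rise → +€69B.
Currency withdrawal €149 billion: non-bank counterparties' bank balances fall → −€149B.
Net: 0 + 0 + 69 − 149 = -€80 billion.

-€80 billion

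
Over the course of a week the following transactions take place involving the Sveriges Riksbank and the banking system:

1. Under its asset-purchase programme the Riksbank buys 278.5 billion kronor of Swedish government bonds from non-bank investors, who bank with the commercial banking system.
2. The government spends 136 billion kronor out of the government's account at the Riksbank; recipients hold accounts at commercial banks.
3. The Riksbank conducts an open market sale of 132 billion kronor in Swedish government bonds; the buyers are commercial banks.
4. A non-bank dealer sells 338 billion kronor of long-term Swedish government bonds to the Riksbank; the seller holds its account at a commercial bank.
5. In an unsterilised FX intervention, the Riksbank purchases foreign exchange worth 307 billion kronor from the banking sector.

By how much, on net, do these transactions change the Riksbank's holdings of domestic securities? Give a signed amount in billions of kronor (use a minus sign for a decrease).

+484.5 billion

Riksbank balance sheet:
  Assets:      Securities +484.5B, Foreign assets +307B
  Liabilities: Bank reserves +927.5B, Government deposits −136B
Commercial banking system:
  Assets:      Reserves at CB +927.5B, Securities +132B, Foreign assets −307B
  Liabilities: Checkable deposits +752.5B
So the change in the Riksbank's holdings of domestic securities is +484.5 billion.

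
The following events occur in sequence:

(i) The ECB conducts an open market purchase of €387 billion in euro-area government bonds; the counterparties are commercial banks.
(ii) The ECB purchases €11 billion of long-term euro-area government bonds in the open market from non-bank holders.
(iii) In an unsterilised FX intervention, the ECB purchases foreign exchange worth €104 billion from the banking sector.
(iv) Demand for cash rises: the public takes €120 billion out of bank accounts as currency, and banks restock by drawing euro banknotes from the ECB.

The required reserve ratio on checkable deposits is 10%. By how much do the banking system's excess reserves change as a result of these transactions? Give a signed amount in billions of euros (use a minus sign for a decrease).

+€392.9 billion

OMO purchase (from banks) €387 billion: reserves +€387B, deposits 0.
Asset purchase (from non-banks) €11 billion: reserves +€11B, deposits +€11B.
FX purchase €104 billion: reserves +€104B, deposits 0.
Currency withdrawal €120 billion: reserves −€120B, deposits −€120B.
Totals: Δreserves = +€382B, Δdeposits = −€109B.
Δrequired reserves = 10% × −€109B = −€10.9B.
Δexcess reserves = Δreserves − Δrequired = +€382B − (−€10.9B) = +€392.9 billion.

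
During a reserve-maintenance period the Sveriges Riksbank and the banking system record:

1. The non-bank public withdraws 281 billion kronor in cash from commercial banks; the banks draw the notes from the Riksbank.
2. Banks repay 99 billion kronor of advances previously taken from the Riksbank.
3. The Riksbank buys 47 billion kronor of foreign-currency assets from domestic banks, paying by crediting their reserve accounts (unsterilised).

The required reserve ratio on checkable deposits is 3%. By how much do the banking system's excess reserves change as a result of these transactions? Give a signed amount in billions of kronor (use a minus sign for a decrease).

Currency withdrawal 281 billion kronor: reserves −281B, deposits −281B.
Discount-window repayment 99 billion kronor: reserves −99B, deposits 0.
FX purchase 47 billion kronor: reserves +47B, deposits 0.
Totals: Δreserves = −333B, Δdeposits = −281B.
Δrequired reserves = 3% × −281B = −8.43B.
Δexcess reserves = Δreserves − Δrequired = −333B − (−8.43B) = -324.57 billion.

-324.57 billion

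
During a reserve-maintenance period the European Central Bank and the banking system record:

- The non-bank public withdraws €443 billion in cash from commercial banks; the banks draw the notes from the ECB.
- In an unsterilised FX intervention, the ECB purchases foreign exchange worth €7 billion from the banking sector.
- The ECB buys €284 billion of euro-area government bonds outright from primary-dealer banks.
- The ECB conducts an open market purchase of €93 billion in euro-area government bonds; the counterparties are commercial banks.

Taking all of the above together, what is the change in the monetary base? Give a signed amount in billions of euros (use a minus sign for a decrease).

+€384 billion

ECB balance sheet:
  Assets:      Securities +€377B, Foreign assets +€7B
  Liabilities: Bank reserves −€59B, Currency in circulation +€443B
Monetary base = currency + reserves: +€443B + (−€59B) = +€384 billion.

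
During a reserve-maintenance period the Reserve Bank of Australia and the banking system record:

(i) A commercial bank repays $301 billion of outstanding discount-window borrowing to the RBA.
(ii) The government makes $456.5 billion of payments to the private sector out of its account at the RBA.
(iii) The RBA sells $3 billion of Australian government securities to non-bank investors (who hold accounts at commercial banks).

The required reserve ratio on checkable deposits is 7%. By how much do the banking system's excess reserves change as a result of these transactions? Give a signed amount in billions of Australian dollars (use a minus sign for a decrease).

Discount-window repayment $301 billion: reserves −$301B, deposits 0.
Government spending $456.5 billion: reserves +$456.5B, deposits +$456.5B.
Asset sale (to non-banks) $3 billion: reserves −$3B, deposits −$3B.
Totals: Δreserves = +$152.5B, Δdeposits = +$453.5B.
Δrequired reserves = 7% × +$453.5B = +$31.745B.
Δexcess reserves = Δreserves − Δrequired = +$152.5B − (+$31.745B) = +$120.755 billion.

+$120.755 billion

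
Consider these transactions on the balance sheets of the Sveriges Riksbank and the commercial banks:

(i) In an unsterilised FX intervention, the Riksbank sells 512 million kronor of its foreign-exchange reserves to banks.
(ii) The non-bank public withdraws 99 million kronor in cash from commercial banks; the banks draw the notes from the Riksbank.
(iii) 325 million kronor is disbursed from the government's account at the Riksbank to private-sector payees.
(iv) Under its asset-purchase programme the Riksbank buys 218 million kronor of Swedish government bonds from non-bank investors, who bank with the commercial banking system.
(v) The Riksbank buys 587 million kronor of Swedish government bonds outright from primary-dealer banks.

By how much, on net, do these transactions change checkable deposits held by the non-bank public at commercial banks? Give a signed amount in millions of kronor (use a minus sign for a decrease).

Riksbank balance sheet:
  Assets:      Securities +805M, Foreign assets −512M
  Liabilities: Bank reserves +519M, Currency in circulation +99M, Government deposits −325M
Commercial banking system:
  Assets:      Reserves at CB +519M, Securities −587M, Foreign assets +512M
  Liabilities: Checkable deposits +444M
So the change in checkable deposits held by the non-bank public at commercial banks is +444 million.

+444 million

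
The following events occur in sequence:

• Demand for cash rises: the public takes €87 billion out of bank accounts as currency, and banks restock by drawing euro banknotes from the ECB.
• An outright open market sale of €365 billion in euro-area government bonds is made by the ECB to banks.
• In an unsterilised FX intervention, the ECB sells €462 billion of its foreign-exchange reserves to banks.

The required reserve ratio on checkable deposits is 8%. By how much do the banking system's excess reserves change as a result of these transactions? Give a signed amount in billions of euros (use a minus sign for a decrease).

Currency withdrawal €87 billion: reserves −€87B, deposits −€87B.
OMO sale (to banks) €365 billion: reserves −€365B, deposits 0.
FX sale €462 billion: reserves −€462B, deposits 0.
Totals: Δreserves = −€914B, Δdeposits = −€87B.
Δrequired reserves = 8% × −€87B = −€6.96B.
Δexcess reserves = Δreserves − Δrequired = −€914B − (−€6.96B) = -€907.04 billion.

-€907.04 billion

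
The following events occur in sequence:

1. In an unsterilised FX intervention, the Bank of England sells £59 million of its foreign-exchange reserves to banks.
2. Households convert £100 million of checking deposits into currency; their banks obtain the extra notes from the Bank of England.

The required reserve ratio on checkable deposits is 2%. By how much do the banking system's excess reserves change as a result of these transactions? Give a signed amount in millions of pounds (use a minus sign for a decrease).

FX sale £59 million: reserves −£59M, deposits 0.
Currency withdrawal £100 million: reserves −£100M, deposits −£100M.
Totals: Δreserves = −£159M, Δdeposits = −£100M.
Δrequired reserves = 2% × −£100M = −£2M.
Δexcess reserves = Δreserves − Δrequired = −£159M − (−£2M) = -£157 million.

-£157 million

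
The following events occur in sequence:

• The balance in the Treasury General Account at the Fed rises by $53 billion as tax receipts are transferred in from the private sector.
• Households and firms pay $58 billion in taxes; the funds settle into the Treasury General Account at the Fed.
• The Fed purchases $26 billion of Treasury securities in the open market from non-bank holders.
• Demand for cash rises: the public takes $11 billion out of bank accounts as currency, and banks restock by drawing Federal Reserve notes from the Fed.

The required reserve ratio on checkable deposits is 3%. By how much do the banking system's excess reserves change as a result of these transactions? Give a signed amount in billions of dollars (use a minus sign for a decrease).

Government account inflow $53 billion: reserves −$53B, deposits −$53B.
Government account inflow $58 billion: reserves −$58B, deposits −$58B.
Asset purchase (from non-banks) $26 billion: reserves +$26B, deposits +$26B.
Currency withdrawal $11 billion: reserves −$11B, deposits −$11B.
Totals: Δreserves = −$96B, Δdeposits = −$96B.
Δrequired reserves = 3% × −$96B = −$2.88B.
Δexcess reserves = Δreserves − Δrequired = −$96B − (−$2.88B) = -$93.12 billion.

-$93.12 billion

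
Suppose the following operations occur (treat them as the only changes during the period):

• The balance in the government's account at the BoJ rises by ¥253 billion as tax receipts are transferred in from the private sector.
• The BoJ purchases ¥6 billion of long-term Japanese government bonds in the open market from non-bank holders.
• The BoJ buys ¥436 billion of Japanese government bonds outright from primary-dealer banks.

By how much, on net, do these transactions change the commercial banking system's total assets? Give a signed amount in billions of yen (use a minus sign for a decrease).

Government account inflow ¥253 billion: bank balance sheets shrink → −¥253B.
Asset purchase (from non-banks) ¥6 billion: bank balance sheets expand → +¥6B.
OMO purchase (from banks) ¥436 billion: just an asset swap on bank balance sheets → 0.
Net: −253 + 6 + 0 = -¥247 billion.

-¥247 billion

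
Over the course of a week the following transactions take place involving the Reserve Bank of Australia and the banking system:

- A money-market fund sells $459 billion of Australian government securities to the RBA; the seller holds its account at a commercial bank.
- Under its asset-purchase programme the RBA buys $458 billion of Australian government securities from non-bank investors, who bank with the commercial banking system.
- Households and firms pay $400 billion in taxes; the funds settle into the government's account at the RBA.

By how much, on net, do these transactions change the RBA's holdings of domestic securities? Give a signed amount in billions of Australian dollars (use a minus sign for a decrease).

Asset purchase (from non-banks) $459 billion: securities added to the RBA's portfolio → +$459B.
Asset purchase (from non-banks) $458 billion: securities added to the RBA's portfolio → +$458B.
Government account inflow $400 billion: the RBA's securities portfolio is untouched → 0.
Net: 459 + 458 + 0 = +$917 billion.

+$917 billion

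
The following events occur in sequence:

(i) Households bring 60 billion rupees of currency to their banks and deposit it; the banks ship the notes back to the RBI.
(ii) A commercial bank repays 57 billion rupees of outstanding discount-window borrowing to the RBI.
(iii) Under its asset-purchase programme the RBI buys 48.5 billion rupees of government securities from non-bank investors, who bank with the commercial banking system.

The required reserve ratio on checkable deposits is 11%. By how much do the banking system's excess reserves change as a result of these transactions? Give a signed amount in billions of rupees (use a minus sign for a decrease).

Currency deposit 60 billion rupees: reserves +60B, deposits +60B.
Discount-window repayment 57 billion rupees: reserves −57B, deposits 0.
Asset purchase (from non-banks) 48.5 billion rupees: reserves +48.5B, deposits +48.5B.
Totals: Δreserves = +51.5B, Δdeposits = +108.5B.
Δrequired reserves = 11% × +108.5B = +11.935B.
Δexcess reserves = Δreserves − Δrequired = +51.5B − (+11.935B) = +39.565 billion.

+39.565 billion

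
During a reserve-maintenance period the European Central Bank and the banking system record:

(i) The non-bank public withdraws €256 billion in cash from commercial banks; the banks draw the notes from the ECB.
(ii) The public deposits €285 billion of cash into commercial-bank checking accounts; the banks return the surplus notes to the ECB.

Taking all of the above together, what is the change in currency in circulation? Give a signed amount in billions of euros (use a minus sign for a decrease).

Currency withdrawal €256 billion: notes leave the central bank → +€256B.
Currency deposit €285 billion: notes return to the central bank → −€285B.
Net: 256 − 285 = -€29 billion.

-€29 billion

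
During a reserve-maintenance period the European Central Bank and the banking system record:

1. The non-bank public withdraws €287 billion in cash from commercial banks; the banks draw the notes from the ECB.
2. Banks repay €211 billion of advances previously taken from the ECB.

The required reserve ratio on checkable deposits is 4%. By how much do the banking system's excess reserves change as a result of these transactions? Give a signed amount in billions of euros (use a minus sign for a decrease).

Currency withdrawal €287 billion: reserves −€287B, deposits −€287B.
Discount-window repayment €211 billion: reserves −€211B, deposits 0.
Totals: Δreserves = −€498B, Δdeposits = −€287B.
Δrequired reserves = 4% × −€287B = −€11.48B.
Δexcess reserves = Δreserves − Δrequired = −€498B − (−€11.48B) = -€486.52 billion.

-€486.52 billion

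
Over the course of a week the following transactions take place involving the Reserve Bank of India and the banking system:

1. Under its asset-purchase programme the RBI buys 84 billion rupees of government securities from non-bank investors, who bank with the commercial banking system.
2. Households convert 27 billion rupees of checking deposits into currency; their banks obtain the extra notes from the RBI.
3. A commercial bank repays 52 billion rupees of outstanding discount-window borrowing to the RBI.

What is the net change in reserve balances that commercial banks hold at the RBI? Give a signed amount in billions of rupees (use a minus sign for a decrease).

+5 billion

Asset purchase (from non-banks) 84 billion rupees: the RBI pays by crediting reserve accounts → +84B.
Currency withdrawal 27 billion rupees: banks swap reserves for currency → −27B.
Discount-window repayment 52 billion rupees: repayment is debited from reserves → −52B.
Net: 84 − 27 − 52 = +5 billion.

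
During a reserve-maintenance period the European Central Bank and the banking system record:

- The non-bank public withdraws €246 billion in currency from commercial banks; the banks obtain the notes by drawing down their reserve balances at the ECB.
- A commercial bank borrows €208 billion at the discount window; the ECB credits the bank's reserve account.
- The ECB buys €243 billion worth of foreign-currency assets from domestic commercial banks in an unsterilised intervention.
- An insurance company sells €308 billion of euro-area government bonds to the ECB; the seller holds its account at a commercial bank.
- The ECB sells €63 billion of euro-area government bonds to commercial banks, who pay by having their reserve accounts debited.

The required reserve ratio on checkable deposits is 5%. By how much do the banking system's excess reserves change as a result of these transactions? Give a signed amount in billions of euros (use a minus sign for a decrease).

Currency withdrawal €246 billion: reserves −€246B, deposits −€246B.
Discount-window loan €208 billion: reserves +€208B, deposits 0.
FX purchase €243 billion: reserves +€243B, deposits 0.
Asset purchase (from non-banks) €308 billion: reserves +€308B, deposits +€308B.
OMO sale (to banks) €63 billion: reserves −€63B, deposits 0.
Totals: Δreserves = +€450B, Δdeposits = +€62B.
Δrequired reserves = 5% × +€62B = +€3.1B.
Δexcess reserves = Δreserves − Δrequired = +€450B − (+€3.1B) = +€446.9 billion.

+€446.9 billion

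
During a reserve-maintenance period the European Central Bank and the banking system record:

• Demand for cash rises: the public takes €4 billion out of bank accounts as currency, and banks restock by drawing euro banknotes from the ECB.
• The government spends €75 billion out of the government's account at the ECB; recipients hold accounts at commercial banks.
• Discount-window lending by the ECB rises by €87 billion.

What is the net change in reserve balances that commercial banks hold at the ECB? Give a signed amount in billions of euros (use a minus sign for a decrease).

Currency withdrawal €4 billion: banks swap reserves for currency → −€4B.
Government spending €75 billion: government payments flow into bank reserve accounts → +€75B.
Discount-window loan €87 billion: the loan is credited to the bank's reserve account → +€87B.
Net: −4 + 75 + 87 = +€158 billion.

+€158 billion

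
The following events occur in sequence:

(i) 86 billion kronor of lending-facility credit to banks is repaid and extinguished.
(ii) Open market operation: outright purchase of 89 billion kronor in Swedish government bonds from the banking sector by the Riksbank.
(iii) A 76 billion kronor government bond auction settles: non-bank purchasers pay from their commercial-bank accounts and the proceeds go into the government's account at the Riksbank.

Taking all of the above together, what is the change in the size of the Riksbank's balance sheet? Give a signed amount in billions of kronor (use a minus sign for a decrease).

Riksbank balance sheet:
  Assets:      Securities +89B, Loans to banks −86B
  Liabilities: Bank reserves −73B, Government deposits +76B
Commercial banking system:
  Assets:      Reserves at CB −73B, Securities −89B
  Liabilities: Checkable deposits −76B, Borrowings from CB −86B
Change in total Riksbank assets = +3 billion.

+3 billion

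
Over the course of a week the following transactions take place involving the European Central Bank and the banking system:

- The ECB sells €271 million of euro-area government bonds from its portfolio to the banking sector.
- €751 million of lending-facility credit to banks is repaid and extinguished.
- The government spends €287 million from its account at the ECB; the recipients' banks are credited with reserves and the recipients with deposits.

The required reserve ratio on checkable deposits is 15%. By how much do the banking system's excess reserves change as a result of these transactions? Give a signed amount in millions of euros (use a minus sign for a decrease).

OMO sale (to banks) €271 million: reserves −€271M, deposits 0.
Discount-window repayment €751 million: reserves −€751M, deposits 0.
Government spending €287 million: reserves +€287M, deposits +€287M.
Totals: Δreserves = −€735M, Δdeposits = +€287M.
Δrequired reserves = 15% × +€287M = +€43.05M.
Δexcess reserves = Δreserves − Δrequired = −€735M − (+€43.05M) = -€778.05 million.

-€778.05 million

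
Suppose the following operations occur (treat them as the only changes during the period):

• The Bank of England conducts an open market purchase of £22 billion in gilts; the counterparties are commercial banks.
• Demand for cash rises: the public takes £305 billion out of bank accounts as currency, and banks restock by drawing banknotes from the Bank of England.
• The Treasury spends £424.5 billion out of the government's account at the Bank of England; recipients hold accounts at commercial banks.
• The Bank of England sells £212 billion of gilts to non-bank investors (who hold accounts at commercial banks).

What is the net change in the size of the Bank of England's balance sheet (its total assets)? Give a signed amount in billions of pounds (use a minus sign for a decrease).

-£190 billion

OMO purchase (from banks) £22 billion: a Bank of England asset is acquired → +£22B.
Currency withdrawal £305 billion: only the composition of liabilities changes → 0.
Government spending £424.5 billion: only the composition of liabilities changes → 0.
Asset sale (to non-banks) £212 billion: a Bank of England asset is shed → −£212B.
Net: 22 + 0 + 0 − 212 = -£190 billion.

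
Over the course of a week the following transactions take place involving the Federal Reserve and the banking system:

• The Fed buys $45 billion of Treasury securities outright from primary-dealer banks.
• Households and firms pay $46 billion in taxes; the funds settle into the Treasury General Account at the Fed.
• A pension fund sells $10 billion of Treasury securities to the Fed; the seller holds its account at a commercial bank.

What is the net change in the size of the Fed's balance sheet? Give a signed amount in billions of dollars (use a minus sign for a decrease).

OMO purchase (from banks) $45 billion: a Fed asset is acquired → +$45B.
Government account inflow $46 billion: only the composition of liabilities changes → 0.
Asset purchase (from non-banks) $10 billion: a Fed asset is acquired → +$10B.
Net: 45 + 0 + 10 = +$55 billion.

+$55 billion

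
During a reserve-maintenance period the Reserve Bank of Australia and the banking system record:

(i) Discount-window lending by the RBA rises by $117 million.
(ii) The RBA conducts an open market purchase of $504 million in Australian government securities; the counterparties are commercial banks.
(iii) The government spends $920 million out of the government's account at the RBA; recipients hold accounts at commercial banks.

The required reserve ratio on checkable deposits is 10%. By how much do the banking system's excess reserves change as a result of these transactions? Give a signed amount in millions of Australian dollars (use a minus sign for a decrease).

+$1449 million

Discount-window loan $117 million: reserves +$117M, deposits 0.
OMO purchase (from banks) $504 million: reserves +$504M, deposits 0.
Government spending $920 million: reserves +$920M, deposits +$920M.
Totals: Δreserves = +$1541M, Δdeposits = +$920M.
Δrequired reserves = 10% × +$920M = +$92M.
Δexcess reserves = Δreserves − Δrequired = +$1541M − (+$92M) = +$1449 million.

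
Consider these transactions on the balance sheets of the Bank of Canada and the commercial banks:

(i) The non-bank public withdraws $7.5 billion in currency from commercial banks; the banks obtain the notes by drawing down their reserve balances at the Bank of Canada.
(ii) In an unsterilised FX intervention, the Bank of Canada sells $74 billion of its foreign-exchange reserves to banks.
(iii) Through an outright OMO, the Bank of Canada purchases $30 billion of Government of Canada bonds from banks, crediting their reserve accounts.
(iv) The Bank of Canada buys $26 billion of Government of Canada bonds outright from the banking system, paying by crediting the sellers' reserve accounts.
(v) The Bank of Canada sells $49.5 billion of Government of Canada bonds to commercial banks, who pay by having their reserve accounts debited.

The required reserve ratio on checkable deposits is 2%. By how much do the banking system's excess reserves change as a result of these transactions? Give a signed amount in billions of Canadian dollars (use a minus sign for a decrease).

Currency withdrawal $7.5 billion: reserves −$7.5B, deposits −$7.5B.
FX sale $74 billion: reserves −$74B, deposits 0.
OMO purchase (from banks) $30 billion: reserves +$30B, deposits 0.
OMO purchase (from banks) $26 billion: reserves +$26B, deposits 0.
OMO sale (to banks) $49.5 billion: reserves −$49.5B, deposits 0.
Totals: Δreserves = −$75B, Δdeposits = −$7.5B.
Δrequired reserves = 2% × −$7.5B = −$0.15B.
Δexcess reserves = Δreserves − Δrequired = −$75B − (−$0.15B) = -$74.85 billion.

-$74.85 billion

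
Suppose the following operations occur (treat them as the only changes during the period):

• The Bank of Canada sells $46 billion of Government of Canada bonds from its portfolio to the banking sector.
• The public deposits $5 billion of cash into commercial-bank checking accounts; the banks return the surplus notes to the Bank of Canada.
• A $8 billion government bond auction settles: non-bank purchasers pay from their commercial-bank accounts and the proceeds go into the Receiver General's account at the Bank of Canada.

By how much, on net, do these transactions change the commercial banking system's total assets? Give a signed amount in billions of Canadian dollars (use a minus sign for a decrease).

-$3 billion

OMO sale (to banks) $46 billion: just an asset swap on bank balance sheets → 0.
Currency deposit $5 billion: bank balance sheets expand → +$5B.
Government account inflow $8 billion: bank balance sheets shrink → −$8B.
Net: 0 + 5 − 8 = -$3 billion.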